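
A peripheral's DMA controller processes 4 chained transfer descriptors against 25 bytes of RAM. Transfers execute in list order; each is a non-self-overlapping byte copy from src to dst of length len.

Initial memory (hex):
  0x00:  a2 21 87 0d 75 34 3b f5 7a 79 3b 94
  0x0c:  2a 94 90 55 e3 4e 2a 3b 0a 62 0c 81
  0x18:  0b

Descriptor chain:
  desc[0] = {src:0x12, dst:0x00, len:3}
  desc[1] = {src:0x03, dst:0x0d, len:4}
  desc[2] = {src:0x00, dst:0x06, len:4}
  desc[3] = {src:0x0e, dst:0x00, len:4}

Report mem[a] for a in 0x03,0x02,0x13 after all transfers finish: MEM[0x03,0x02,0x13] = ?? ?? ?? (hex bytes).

MEM[0x03,0x02,0x13] = 4e 3b 3b

[0] 0x12->0x00 len=3 : 2a 3b 0a
[1] 0x03->0x0d len=4 : 0d 75 34 3b
[2] 0x00->0x06 len=4 : 2a 3b 0a 0d
[3] 0x0e->0x00 len=4 : 75 34 3b 4e
query mem[0x03]=0x4e, mem[0x02]=0x3b, mem[0x13]=0x3b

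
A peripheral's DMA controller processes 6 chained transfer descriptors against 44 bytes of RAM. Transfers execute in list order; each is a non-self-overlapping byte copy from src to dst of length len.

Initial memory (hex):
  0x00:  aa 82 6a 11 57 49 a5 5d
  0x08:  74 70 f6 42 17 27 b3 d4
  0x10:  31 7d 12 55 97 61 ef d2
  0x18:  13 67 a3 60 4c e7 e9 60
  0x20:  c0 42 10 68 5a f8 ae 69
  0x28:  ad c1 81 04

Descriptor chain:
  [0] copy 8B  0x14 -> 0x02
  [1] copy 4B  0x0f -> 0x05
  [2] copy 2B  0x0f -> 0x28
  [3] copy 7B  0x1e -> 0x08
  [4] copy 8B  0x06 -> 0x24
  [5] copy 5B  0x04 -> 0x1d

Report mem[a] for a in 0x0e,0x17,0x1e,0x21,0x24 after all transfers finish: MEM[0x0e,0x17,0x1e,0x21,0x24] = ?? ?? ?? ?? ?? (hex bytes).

#0 dst[0x02+8] := {0x97,0x61,0xef,0xd2,0x13,0x67,0xa3,0x60}
#1 dst[0x05+4] := {0xd4,0x31,0x7d,0x12}
#2 dst[0x28+2] := {0xd4,0x31}
#3 dst[0x08+7] := {0xe9,0x60,0xc0,0x42,0x10,0x68,0x5a}
#4 dst[0x24+8] := {0x31,0x7d,0xe9,0x60,0xc0,0x42,0x10,0x68}
#5 dst[0x1d+5] := {0xef,0xd4,0x31,0x7d,0xe9}
query mem[0x0e]=0x5a, mem[0x17]=0xd2, mem[0x1e]=0xd4, mem[0x21]=0xe9, mem[0x24]=0x31

MEM[0x0e,0x17,0x1e,0x21,0x24] = 5a d2 d4 e9 31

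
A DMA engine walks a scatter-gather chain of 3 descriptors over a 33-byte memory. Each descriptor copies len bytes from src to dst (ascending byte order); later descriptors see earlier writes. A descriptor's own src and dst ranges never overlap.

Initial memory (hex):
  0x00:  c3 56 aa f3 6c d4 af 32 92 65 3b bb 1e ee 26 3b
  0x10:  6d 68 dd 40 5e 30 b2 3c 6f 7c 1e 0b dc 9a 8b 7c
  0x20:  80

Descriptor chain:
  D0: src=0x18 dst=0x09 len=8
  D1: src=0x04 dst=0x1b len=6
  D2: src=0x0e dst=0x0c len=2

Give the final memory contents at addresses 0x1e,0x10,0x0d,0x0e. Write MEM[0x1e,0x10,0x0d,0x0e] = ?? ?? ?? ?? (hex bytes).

MEM[0x1e,0x10,0x0d,0x0e] = 32 7c 8b 9a

#0 dst[0x09+8] := {0x6f,0x7c,0x1e,0x0b,0xdc,0x9a,0x8b,0x7c}
#1 dst[0x1b+6] := {0x6c,0xd4,0xaf,0x32,0x92,0x6f}
#2 dst[0x0c+2] := {0x9a,0x8b}
query mem[0x1e]=0x32, mem[0x10]=0x7c, mem[0x0d]=0x8b, mem[0x0e]=0x9a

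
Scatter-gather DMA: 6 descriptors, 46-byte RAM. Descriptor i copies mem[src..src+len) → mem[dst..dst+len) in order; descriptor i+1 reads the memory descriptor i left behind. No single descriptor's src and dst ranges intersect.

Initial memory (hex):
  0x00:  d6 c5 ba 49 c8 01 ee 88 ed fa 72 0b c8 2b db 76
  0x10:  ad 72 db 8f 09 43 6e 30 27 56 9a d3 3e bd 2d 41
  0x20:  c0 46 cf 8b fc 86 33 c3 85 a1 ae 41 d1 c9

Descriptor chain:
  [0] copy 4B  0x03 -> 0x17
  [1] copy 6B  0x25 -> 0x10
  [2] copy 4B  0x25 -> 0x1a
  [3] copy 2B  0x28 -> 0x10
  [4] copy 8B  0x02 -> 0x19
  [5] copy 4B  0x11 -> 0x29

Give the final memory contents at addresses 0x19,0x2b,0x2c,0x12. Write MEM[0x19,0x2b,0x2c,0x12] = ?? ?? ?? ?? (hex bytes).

D0: mem[0x17..0x1a] <- [49 c8 01 ee]
D1: mem[0x10..0x15] <- [86 33 c3 85 a1 ae]
D2: mem[0x1a..0x1d] <- [86 33 c3 85]
D3: mem[0x10..0x11] <- [85 a1]
D4: mem[0x19..0x20] <- [ba 49 c8 01 ee 88 ed fa]
D5: mem[0x29..0x2c] <- [a1 c3 85 a1]
query mem[0x19]=0xba, mem[0x2b]=0x85, mem[0x2c]=0xa1, mem[0x12]=0xc3

MEM[0x19,0x2b,0x2c,0x12] = ba 85 a1 c3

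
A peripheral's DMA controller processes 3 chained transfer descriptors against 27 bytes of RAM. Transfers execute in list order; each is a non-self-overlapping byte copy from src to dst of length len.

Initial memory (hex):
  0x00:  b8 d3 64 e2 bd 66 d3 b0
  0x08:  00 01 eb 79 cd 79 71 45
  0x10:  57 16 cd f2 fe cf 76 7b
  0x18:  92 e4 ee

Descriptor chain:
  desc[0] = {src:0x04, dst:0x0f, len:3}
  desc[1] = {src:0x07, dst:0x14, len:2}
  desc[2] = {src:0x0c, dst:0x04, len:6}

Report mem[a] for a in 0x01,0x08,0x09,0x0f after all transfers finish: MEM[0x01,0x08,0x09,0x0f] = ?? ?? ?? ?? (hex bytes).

  after D0: wrote 3B at 0x0f = bd66d3
  after D1: wrote 2B at 0x14 = b000
  after D2: wrote 6B at 0x04 = cd7971bd66d3
query mem[0x01]=0xd3, mem[0x08]=0x66, mem[0x09]=0xd3, mem[0x0f]=0xbd

MEM[0x01,0x08,0x09,0x0f] = d3 66 d3 bd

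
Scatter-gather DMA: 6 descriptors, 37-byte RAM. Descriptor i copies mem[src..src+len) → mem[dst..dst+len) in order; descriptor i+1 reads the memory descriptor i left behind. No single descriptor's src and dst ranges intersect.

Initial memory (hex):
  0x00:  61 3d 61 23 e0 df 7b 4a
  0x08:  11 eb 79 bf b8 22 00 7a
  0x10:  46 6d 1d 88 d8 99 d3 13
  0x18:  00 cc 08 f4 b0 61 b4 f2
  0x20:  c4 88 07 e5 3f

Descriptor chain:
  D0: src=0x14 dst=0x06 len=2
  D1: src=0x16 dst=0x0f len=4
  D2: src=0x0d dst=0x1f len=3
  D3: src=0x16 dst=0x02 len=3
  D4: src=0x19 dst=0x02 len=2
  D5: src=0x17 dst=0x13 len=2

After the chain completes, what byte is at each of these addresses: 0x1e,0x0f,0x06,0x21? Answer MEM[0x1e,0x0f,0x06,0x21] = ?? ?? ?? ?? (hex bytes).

MEM[0x1e,0x0f,0x06,0x21] = b4 d3 d8 d3

D0: mem[0x06..0x07] <- [d8 99]
D1: mem[0x0f..0x12] <- [d3 13 00 cc]
D2: mem[0x1f..0x21] <- [22 00 d3]
D3: mem[0x02..0x04] <- [d3 13 00]
D4: mem[0x02..0x03] <- [cc 08]
D5: mem[0x13..0x14] <- [13 00]
query mem[0x1e]=0xb4, mem[0x0f]=0xd3, mem[0x06]=0xd8, mem[0x21]=0xd3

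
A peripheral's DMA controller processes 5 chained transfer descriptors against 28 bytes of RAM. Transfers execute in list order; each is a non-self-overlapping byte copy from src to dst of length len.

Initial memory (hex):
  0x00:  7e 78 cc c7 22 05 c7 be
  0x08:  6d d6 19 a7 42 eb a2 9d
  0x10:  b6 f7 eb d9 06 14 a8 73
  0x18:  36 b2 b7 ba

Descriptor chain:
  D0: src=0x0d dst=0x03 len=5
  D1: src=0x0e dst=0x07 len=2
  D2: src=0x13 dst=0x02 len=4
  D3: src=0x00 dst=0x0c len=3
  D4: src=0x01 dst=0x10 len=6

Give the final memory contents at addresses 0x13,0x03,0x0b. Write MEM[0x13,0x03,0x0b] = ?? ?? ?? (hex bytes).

MEM[0x13,0x03,0x0b] = 14 06 a7

[0] 0x0d->0x03 len=5 : eb a2 9d b6 f7
[1] 0x0e->0x07 len=2 : a2 9d
[2] 0x13->0x02 len=4 : d9 06 14 a8
[3] 0x00->0x0c len=3 : 7e 78 d9
[4] 0x01->0x10 len=6 : 78 d9 06 14 a8 b6
query mem[0x13]=0x14, mem[0x03]=0x06, mem[0x0b]=0xa7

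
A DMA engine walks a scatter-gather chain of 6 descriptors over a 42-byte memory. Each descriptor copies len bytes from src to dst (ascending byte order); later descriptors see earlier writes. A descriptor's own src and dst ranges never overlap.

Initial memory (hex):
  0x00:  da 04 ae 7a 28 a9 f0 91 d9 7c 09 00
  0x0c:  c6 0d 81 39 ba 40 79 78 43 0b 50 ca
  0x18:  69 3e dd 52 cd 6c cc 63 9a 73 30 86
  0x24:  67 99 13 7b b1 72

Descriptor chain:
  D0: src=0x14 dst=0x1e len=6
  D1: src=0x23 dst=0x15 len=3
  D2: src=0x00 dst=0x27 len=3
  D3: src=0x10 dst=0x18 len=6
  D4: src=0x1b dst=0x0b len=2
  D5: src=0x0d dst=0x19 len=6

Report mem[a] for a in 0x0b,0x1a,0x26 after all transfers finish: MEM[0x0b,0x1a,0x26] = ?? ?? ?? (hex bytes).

#0 dst[0x1e+6] := {0x43,0x0b,0x50,0xca,0x69,0x3e}
#1 dst[0x15+3] := {0x3e,0x67,0x99}
#2 dst[0x27+3] := {0xda,0x04,0xae}
#3 dst[0x18+6] := {0xba,0x40,0x79,0x78,0x43,0x3e}
#4 dst[0x0b+2] := {0x78,0x43}
#5 dst[0x19+6] := {0x0d,0x81,0x39,0xba,0x40,0x79}
query mem[0x0b]=0x78, mem[0x1a]=0x81, mem[0x26]=0x13

MEM[0x0b,0x1a,0x26] = 78 81 13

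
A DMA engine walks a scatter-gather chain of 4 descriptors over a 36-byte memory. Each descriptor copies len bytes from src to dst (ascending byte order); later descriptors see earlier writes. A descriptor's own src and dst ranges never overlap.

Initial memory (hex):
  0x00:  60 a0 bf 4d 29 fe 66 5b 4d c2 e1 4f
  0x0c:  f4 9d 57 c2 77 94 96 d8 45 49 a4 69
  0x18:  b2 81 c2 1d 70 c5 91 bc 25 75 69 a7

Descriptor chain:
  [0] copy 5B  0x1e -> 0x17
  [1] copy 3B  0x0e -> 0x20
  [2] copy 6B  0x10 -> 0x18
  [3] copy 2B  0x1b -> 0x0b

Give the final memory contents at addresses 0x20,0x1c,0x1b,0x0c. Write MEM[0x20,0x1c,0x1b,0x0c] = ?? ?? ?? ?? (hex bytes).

[0] 0x1e->0x17 len=5 : 91 bc 25 75 69
[1] 0x0e->0x20 len=3 : 57 c2 77
[2] 0x10->0x18 len=6 : 77 94 96 d8 45 49
[3] 0x1b->0x0b len=2 : d8 45
query mem[0x20]=0x57, mem[0x1c]=0x45, mem[0x1b]=0xd8, mem[0x0c]=0x45

MEM[0x20,0x1c,0x1b,0x0c] = 57 45 d8 45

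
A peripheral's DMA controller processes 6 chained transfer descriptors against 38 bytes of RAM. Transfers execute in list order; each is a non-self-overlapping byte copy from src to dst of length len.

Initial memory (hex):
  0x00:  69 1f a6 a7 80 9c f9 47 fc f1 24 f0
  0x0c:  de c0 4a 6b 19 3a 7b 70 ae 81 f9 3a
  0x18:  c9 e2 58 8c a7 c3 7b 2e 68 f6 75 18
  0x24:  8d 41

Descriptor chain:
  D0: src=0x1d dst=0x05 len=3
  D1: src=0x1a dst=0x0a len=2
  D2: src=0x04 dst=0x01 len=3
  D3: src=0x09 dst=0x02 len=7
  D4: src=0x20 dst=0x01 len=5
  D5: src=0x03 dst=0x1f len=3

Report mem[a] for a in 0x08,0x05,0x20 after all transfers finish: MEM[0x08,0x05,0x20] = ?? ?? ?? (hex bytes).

MEM[0x08,0x05,0x20] = 6b 8d 18

  after D0: wrote 3B at 0x05 = c37b2e
  after D1: wrote 2B at 0x0a = 588c
  after D2: wrote 3B at 0x01 = 80c37b
  after D3: wrote 7B at 0x02 = f1588cdec04a6b
  after D4: wrote 5B at 0x01 = 68f675188d
  after D5: wrote 3B at 0x1f = 75188d
query mem[0x08]=0x6b, mem[0x05]=0x8d, mem[0x20]=0x18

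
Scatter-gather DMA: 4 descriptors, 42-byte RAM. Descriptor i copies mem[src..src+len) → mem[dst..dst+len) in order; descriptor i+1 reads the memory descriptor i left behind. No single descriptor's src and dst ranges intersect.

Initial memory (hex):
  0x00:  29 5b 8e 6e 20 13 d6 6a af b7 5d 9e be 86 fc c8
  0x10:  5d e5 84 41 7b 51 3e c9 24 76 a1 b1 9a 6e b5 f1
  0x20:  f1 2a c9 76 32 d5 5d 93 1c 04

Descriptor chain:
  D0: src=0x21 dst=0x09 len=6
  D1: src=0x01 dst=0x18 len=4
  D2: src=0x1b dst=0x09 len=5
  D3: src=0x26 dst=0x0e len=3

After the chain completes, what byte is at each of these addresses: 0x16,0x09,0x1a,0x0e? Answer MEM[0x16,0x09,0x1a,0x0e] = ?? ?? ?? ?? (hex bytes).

MEM[0x16,0x09,0x1a,0x0e] = 3e 20 6e 5d

D0: mem[0x09..0x0e] <- [2a c9 76 32 d5 5d]
D1: mem[0x18..0x1b] <- [5b 8e 6e 20]
D2: mem[0x09..0x0d] <- [20 9a 6e b5 f1]
D3: mem[0x0e..0x10] <- [5d 93 1c]
query mem[0x16]=0x3e, mem[0x09]=0x20, mem[0x1a]=0x6e, mem[0x0e]=0x5d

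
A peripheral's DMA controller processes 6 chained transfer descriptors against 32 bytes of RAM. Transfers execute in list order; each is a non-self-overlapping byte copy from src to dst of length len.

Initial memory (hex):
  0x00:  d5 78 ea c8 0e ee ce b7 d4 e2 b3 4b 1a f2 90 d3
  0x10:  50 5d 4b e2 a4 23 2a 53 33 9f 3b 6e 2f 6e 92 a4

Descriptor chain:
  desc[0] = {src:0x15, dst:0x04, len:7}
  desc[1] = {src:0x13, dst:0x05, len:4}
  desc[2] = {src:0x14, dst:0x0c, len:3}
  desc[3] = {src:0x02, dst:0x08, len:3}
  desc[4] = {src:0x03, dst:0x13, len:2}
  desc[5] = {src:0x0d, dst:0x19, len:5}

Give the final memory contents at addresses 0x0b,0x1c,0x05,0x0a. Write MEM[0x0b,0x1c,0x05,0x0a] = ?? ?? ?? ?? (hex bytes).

MEM[0x0b,0x1c,0x05,0x0a] = 4b 50 e2 23

#0 dst[0x04+7] := {0x23,0x2a,0x53,0x33,0x9f,0x3b,0x6e}
#1 dst[0x05+4] := {0xe2,0xa4,0x23,0x2a}
#2 dst[0x0c+3] := {0xa4,0x23,0x2a}
#3 dst[0x08+3] := {0xea,0xc8,0x23}
#4 dst[0x13+2] := {0xc8,0x23}
#5 dst[0x19+5] := {0x23,0x2a,0xd3,0x50,0x5d}
query mem[0x0b]=0x4b, mem[0x1c]=0x50, mem[0x05]=0xe2, mem[0x0a]=0x23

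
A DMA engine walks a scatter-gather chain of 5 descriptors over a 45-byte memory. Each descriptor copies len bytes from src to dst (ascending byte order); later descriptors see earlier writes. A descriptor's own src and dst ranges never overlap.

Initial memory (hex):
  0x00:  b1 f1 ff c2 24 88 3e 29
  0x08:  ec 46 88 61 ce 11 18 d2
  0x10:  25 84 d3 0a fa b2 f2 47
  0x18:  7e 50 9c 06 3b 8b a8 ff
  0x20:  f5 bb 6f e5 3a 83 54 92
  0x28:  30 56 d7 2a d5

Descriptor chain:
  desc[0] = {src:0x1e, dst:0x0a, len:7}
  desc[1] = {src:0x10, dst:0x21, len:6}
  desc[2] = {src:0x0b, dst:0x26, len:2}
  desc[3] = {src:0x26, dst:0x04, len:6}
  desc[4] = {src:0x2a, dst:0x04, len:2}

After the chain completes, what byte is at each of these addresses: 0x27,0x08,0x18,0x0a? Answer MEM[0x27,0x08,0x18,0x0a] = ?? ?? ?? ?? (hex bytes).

[0] 0x1e->0x0a len=7 : a8 ff f5 bb 6f e5 3a
[1] 0x10->0x21 len=6 : 3a 84 d3 0a fa b2
[2] 0x0b->0x26 len=2 : ff f5
[3] 0x26->0x04 len=6 : ff f5 30 56 d7 2a
[4] 0x2a->0x04 len=2 : d7 2a
query mem[0x27]=0xf5, mem[0x08]=0xd7, mem[0x18]=0x7e, mem[0x0a]=0xa8

MEM[0x27,0x08,0x18,0x0a] = f5 d7 7e a8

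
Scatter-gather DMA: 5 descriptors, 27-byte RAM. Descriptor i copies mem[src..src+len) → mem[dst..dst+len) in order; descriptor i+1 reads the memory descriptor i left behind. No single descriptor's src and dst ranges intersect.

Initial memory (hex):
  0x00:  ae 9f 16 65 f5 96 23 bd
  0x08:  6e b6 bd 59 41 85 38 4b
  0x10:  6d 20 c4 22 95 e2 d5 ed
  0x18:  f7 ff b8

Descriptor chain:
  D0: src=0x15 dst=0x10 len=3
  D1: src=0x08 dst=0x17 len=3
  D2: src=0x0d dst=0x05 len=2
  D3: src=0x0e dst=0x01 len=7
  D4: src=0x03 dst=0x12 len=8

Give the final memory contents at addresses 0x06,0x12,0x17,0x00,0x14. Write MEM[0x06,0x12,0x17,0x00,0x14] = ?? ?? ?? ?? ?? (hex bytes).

#0 dst[0x10+3] := {0xe2,0xd5,0xed}
#1 dst[0x17+3] := {0x6e,0xb6,0xbd}
#2 dst[0x05+2] := {0x85,0x38}
#3 dst[0x01+7] := {0x38,0x4b,0xe2,0xd5,0xed,0x22,0x95}
#4 dst[0x12+8] := {0xe2,0xd5,0xed,0x22,0x95,0x6e,0xb6,0xbd}
query mem[0x06]=0x22, mem[0x12]=0xe2, mem[0x17]=0x6e, mem[0x00]=0xae, mem[0x14]=0xed

MEM[0x06,0x12,0x17,0x00,0x14] = 22 e2 6e ae ed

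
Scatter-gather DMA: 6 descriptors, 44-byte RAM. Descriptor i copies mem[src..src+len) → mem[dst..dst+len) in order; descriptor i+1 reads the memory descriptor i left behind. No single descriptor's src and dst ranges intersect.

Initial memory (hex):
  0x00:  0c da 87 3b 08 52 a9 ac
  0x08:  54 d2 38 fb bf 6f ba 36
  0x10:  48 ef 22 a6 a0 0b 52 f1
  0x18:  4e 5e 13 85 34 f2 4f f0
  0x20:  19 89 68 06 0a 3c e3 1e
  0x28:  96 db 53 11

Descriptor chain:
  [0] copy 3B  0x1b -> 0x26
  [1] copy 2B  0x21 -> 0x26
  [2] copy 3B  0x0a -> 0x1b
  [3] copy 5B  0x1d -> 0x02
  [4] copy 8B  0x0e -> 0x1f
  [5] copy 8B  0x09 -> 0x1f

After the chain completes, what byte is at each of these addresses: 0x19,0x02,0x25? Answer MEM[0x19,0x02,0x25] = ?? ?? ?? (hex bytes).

#0 dst[0x26+3] := {0x85,0x34,0xf2}
#1 dst[0x26+2] := {0x89,0x68}
#2 dst[0x1b+3] := {0x38,0xfb,0xbf}
#3 dst[0x02+5] := {0xbf,0x4f,0xf0,0x19,0x89}
#4 dst[0x1f+8] := {0xba,0x36,0x48,0xef,0x22,0xa6,0xa0,0x0b}
#5 dst[0x1f+8] := {0xd2,0x38,0xfb,0xbf,0x6f,0xba,0x36,0x48}
query mem[0x19]=0x5e, mem[0x02]=0xbf, mem[0x25]=0x36

MEM[0x19,0x02,0x25] = 5e bf 36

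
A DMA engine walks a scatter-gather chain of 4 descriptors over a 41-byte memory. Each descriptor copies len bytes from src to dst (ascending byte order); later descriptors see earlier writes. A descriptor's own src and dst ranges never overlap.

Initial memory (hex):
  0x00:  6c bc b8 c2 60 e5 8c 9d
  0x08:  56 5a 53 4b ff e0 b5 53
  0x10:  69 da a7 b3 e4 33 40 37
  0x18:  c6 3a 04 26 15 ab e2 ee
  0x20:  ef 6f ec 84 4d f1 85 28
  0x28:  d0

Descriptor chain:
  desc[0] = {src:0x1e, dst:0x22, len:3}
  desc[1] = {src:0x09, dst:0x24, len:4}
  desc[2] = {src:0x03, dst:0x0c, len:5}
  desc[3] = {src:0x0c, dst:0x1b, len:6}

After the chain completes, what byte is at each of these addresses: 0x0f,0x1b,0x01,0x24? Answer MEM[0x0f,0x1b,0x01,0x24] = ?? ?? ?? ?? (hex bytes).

  after D0: wrote 3B at 0x22 = e2eeef
  after D1: wrote 4B at 0x24 = 5a534bff
  after D2: wrote 5B at 0x0c = c260e58c9d
  after D3: wrote 6B at 0x1b = c260e58c9dda
query mem[0x0f]=0x8c, mem[0x1b]=0xc2, mem[0x01]=0xbc, mem[0x24]=0x5a

MEM[0x0f,0x1b,0x01,0x24] = 8c c2 bc 5a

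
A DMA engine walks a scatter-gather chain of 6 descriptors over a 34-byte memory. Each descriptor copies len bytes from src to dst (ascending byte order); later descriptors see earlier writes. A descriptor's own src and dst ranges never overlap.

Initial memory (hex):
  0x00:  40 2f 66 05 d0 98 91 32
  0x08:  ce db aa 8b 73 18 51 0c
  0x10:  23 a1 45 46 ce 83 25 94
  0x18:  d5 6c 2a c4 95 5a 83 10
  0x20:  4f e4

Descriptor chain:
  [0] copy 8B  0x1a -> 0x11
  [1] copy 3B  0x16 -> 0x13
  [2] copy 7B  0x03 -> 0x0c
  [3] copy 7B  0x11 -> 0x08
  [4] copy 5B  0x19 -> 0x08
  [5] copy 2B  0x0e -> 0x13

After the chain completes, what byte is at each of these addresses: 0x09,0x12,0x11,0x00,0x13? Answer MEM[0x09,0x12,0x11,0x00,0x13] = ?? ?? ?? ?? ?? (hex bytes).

MEM[0x09,0x12,0x11,0x00,0x13] = 2a db ce 40 4f

  after D0: wrote 8B at 0x11 = 2ac4955a83104fe4
  after D1: wrote 3B at 0x13 = 104fe4
  after D2: wrote 7B at 0x0c = 05d0989132cedb
  after D3: wrote 7B at 0x08 = cedb104fe4104f
  after D4: wrote 5B at 0x08 = 6c2ac4955a
  after D5: wrote 2B at 0x13 = 4f91
query mem[0x09]=0x2a, mem[0x12]=0xdb, mem[0x11]=0xce, mem[0x00]=0x40, mem[0x13]=0x4f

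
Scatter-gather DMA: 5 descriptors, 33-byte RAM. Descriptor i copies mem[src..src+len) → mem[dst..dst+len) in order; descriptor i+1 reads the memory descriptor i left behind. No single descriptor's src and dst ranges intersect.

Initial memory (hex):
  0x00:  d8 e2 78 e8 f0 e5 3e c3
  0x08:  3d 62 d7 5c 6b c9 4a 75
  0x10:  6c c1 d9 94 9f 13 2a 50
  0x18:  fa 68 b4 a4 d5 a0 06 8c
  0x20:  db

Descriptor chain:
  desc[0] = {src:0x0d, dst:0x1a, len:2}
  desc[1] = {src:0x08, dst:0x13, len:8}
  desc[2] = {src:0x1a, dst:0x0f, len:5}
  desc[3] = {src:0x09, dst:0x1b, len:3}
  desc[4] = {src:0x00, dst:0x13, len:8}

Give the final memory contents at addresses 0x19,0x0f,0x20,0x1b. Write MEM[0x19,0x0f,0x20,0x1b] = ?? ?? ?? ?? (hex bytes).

MEM[0x19,0x0f,0x20,0x1b] = 3e 75 db 62

[0] 0x0d->0x1a len=2 : c9 4a
[1] 0x08->0x13 len=8 : 3d 62 d7 5c 6b c9 4a 75
[2] 0x1a->0x0f len=5 : 75 4a d5 a0 06
[3] 0x09->0x1b len=3 : 62 d7 5c
[4] 0x00->0x13 len=8 : d8 e2 78 e8 f0 e5 3e c3
query mem[0x19]=0x3e, mem[0x0f]=0x75, mem[0x20]=0xdb, mem[0x1b]=0x62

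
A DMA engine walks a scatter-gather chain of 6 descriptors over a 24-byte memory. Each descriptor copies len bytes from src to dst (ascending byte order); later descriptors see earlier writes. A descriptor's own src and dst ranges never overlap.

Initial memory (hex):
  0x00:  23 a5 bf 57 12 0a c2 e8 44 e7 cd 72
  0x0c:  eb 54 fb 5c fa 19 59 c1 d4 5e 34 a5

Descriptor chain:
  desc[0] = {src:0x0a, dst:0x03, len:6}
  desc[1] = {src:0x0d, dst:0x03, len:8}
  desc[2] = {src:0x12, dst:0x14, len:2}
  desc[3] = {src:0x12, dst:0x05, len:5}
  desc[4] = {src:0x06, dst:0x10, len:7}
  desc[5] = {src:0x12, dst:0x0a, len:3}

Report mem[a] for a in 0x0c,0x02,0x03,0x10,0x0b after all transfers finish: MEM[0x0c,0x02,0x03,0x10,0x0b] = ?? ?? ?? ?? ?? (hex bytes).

MEM[0x0c,0x02,0x03,0x10,0x0b] = d4 bf 54 c1 34

#0 dst[0x03+6] := {0xcd,0x72,0xeb,0x54,0xfb,0x5c}
#1 dst[0x03+8] := {0x54,0xfb,0x5c,0xfa,0x19,0x59,0xc1,0xd4}
#2 dst[0x14+2] := {0x59,0xc1}
#3 dst[0x05+5] := {0x59,0xc1,0x59,0xc1,0x34}
#4 dst[0x10+7] := {0xc1,0x59,0xc1,0x34,0xd4,0x72,0xeb}
#5 dst[0x0a+3] := {0xc1,0x34,0xd4}
query mem[0x0c]=0xd4, mem[0x02]=0xbf, mem[0x03]=0x54, mem[0x10]=0xc1, mem[0x0b]=0x34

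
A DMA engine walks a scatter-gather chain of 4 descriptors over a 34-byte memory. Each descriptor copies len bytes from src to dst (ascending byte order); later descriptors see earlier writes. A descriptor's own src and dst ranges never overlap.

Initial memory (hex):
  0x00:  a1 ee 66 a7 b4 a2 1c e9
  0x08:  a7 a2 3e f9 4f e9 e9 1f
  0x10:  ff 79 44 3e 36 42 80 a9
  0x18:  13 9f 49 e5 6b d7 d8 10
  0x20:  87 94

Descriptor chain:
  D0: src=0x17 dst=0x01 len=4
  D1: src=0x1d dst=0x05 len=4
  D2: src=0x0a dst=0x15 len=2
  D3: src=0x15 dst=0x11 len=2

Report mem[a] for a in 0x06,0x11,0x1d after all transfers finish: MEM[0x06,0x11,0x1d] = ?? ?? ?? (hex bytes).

MEM[0x06,0x11,0x1d] = d8 3e d7

#0 dst[0x01+4] := {0xa9,0x13,0x9f,0x49}
#1 dst[0x05+4] := {0xd7,0xd8,0x10,0x87}
#2 dst[0x15+2] := {0x3e,0xf9}
#3 dst[0x11+2] := {0x3e,0xf9}
query mem[0x06]=0xd8, mem[0x11]=0x3e, mem[0x1d]=0xd7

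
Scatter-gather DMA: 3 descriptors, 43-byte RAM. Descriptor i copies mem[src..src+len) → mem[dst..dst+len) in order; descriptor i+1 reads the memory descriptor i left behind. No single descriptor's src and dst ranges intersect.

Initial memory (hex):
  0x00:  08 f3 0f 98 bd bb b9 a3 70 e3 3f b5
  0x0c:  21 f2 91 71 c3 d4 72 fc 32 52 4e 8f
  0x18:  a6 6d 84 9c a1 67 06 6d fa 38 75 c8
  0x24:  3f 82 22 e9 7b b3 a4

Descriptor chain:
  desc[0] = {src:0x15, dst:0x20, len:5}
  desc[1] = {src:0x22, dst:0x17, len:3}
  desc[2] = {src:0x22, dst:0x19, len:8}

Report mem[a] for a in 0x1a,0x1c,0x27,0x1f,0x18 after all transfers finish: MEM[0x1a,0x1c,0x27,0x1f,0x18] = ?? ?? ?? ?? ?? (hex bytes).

[0] 0x15->0x20 len=5 : 52 4e 8f a6 6d
[1] 0x22->0x17 len=3 : 8f a6 6d
[2] 0x22->0x19 len=8 : 8f a6 6d 82 22 e9 7b b3
query mem[0x1a]=0xa6, mem[0x1c]=0x82, mem[0x27]=0xe9, mem[0x1f]=0x7b, mem[0x18]=0xa6

MEM[0x1a,0x1c,0x27,0x1f,0x18] = a6 82 e9 7b a6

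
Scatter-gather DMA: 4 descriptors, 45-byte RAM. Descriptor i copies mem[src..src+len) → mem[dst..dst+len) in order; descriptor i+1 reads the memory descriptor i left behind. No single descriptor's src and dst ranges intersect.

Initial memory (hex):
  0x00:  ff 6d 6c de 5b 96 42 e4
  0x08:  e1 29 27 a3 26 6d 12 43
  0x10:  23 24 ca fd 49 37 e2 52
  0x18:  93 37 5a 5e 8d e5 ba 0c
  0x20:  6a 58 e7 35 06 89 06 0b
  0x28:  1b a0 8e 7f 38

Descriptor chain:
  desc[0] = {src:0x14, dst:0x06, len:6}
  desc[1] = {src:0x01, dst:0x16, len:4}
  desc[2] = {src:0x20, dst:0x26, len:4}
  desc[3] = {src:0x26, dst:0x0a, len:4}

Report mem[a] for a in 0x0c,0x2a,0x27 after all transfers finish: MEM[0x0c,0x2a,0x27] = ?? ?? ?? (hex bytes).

D0: mem[0x06..0x0b] <- [49 37 e2 52 93 37]
D1: mem[0x16..0x19] <- [6d 6c de 5b]
D2: mem[0x26..0x29] <- [6a 58 e7 35]
D3: mem[0x0a..0x0d] <- [6a 58 e7 35]
query mem[0x0c]=0xe7, mem[0x2a]=0x8e, mem[0x27]=0x58

MEM[0x0c,0x2a,0x27] = e7 8e 58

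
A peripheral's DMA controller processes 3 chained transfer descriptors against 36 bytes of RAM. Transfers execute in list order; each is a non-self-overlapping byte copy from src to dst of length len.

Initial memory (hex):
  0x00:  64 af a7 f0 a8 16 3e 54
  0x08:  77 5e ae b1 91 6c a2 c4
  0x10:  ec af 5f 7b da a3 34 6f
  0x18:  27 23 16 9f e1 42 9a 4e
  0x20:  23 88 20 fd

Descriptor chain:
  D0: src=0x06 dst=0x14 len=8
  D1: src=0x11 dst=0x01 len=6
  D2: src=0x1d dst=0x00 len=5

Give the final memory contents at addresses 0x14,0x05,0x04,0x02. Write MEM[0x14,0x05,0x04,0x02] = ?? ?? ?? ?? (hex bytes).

#0 dst[0x14+8] := {0x3e,0x54,0x77,0x5e,0xae,0xb1,0x91,0x6c}
#1 dst[0x01+6] := {0xaf,0x5f,0x7b,0x3e,0x54,0x77}
#2 dst[0x00+5] := {0x42,0x9a,0x4e,0x23,0x88}
query mem[0x14]=0x3e, mem[0x05]=0x54, mem[0x04]=0x88, mem[0x02]=0x4e

MEM[0x14,0x05,0x04,0x02] = 3e 54 88 4e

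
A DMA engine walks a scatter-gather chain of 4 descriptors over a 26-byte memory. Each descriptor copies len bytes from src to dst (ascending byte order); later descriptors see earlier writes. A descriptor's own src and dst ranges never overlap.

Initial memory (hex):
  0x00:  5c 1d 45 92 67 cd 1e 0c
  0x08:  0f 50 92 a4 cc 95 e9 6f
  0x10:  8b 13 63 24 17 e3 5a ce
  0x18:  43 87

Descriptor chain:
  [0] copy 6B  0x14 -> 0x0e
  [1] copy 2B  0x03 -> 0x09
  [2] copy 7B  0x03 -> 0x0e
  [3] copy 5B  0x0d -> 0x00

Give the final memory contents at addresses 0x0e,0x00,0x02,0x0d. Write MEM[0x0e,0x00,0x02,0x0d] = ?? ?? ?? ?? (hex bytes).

MEM[0x0e,0x00,0x02,0x0d] = 92 95 67 95

[0] 0x14->0x0e len=6 : 17 e3 5a ce 43 87
[1] 0x03->0x09 len=2 : 92 67
[2] 0x03->0x0e len=7 : 92 67 cd 1e 0c 0f 92
[3] 0x0d->0x00 len=5 : 95 92 67 cd 1e
query mem[0x0e]=0x92, mem[0x00]=0x95, mem[0x02]=0x67, mem[0x0d]=0x95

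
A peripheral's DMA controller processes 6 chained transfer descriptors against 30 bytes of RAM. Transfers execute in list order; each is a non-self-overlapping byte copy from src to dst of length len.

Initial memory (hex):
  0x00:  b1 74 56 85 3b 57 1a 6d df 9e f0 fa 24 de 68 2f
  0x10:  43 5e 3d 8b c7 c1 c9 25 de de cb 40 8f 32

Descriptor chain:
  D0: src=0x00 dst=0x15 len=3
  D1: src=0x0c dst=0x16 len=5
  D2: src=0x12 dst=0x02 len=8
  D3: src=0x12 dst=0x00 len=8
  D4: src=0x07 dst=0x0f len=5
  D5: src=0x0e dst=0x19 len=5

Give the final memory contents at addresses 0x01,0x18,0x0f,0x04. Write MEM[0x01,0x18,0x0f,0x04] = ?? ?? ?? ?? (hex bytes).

MEM[0x01,0x18,0x0f,0x04] = 8b 68 2f 24

  after D0: wrote 3B at 0x15 = b17456
  after D1: wrote 5B at 0x16 = 24de682f43
  after D2: wrote 8B at 0x02 = 3d8bc7b124de682f
  after D3: wrote 8B at 0x00 = 3d8bc7b124de682f
  after D4: wrote 5B at 0x0f = 2f682ff0fa
  after D5: wrote 5B at 0x19 = 682f682ff0
query mem[0x01]=0x8b, mem[0x18]=0x68, mem[0x0f]=0x2f, mem[0x04]=0x24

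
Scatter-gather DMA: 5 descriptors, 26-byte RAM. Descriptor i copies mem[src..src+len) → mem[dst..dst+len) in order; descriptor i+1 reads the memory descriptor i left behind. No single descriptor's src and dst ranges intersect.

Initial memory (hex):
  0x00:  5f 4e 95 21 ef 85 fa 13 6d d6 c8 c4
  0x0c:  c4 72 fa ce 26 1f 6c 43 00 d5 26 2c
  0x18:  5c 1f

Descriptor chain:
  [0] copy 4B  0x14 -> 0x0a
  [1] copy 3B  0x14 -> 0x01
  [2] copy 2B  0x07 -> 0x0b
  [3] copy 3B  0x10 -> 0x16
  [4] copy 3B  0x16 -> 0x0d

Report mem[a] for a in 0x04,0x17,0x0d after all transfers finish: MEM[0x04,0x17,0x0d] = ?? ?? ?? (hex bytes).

D0: mem[0x0a..0x0d] <- [00 d5 26 2c]
D1: mem[0x01..0x03] <- [00 d5 26]
D2: mem[0x0b..0x0c] <- [13 6d]
D3: mem[0x16..0x18] <- [26 1f 6c]
D4: mem[0x0d..0x0f] <- [26 1f 6c]
query mem[0x04]=0xef, mem[0x17]=0x1f, mem[0x0d]=0x26

MEM[0x04,0x17,0x0d] = ef 1f 26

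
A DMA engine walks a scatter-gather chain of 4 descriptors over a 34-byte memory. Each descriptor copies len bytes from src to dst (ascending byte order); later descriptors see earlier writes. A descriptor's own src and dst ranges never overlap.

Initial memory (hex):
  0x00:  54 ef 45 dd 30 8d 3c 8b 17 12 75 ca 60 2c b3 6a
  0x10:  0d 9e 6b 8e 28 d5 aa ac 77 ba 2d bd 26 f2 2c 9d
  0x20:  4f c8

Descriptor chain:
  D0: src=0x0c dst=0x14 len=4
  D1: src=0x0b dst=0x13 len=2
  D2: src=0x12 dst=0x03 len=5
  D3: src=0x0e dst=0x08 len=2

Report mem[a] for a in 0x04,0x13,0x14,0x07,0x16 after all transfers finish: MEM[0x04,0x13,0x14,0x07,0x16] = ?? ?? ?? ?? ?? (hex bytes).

MEM[0x04,0x13,0x14,0x07,0x16] = ca ca 60 b3 b3

[0] 0x0c->0x14 len=4 : 60 2c b3 6a
[1] 0x0b->0x13 len=2 : ca 60
[2] 0x12->0x03 len=5 : 6b ca 60 2c b3
[3] 0x0e->0x08 len=2 : b3 6a
query mem[0x04]=0xca, mem[0x13]=0xca, mem[0x14]=0x60, mem[0x07]=0xb3, mem[0x16]=0xb3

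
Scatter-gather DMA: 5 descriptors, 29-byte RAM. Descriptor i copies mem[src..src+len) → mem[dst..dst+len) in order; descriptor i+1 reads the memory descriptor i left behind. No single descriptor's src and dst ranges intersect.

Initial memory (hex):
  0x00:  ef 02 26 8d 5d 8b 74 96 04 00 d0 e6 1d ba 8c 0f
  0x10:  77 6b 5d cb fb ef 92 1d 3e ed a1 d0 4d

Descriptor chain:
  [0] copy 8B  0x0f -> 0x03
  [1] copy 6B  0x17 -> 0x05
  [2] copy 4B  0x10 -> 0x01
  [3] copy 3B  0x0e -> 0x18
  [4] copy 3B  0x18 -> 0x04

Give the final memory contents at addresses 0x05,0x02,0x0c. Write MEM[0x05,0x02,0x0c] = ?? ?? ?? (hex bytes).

MEM[0x05,0x02,0x0c] = 0f 6b 1d

#0 dst[0x03+8] := {0x0f,0x77,0x6b,0x5d,0xcb,0xfb,0xef,0x92}
#1 dst[0x05+6] := {0x1d,0x3e,0xed,0xa1,0xd0,0x4d}
#2 dst[0x01+4] := {0x77,0x6b,0x5d,0xcb}
#3 dst[0x18+3] := {0x8c,0x0f,0x77}
#4 dst[0x04+3] := {0x8c,0x0f,0x77}
query mem[0x05]=0x0f, mem[0x02]=0x6b, mem[0x0c]=0x1d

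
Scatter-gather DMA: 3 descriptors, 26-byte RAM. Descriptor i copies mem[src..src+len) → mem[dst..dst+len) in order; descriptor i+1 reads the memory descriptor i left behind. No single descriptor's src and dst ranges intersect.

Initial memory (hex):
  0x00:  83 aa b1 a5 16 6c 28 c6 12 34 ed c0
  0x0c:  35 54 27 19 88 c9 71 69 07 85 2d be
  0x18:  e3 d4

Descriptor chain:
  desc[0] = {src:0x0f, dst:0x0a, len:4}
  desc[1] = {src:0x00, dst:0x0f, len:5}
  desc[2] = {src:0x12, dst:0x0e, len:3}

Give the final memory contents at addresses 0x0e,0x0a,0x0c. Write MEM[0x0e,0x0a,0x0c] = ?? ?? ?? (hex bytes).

#0 dst[0x0a+4] := {0x19,0x88,0xc9,0x71}
#1 dst[0x0f+5] := {0x83,0xaa,0xb1,0xa5,0x16}
#2 dst[0x0e+3] := {0xa5,0x16,0x07}
query mem[0x0e]=0xa5, mem[0x0a]=0x19, mem[0x0c]=0xc9

MEM[0x0e,0x0a,0x0c] = a5 19 c9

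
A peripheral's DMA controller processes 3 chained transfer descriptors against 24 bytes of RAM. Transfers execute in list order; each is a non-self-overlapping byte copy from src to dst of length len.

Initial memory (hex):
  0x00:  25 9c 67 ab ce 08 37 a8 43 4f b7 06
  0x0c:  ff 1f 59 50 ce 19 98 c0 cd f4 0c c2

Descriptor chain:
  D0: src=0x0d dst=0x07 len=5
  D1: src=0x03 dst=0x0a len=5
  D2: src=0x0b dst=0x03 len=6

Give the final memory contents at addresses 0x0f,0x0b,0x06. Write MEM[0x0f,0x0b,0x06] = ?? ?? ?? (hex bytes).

MEM[0x0f,0x0b,0x06] = 50 ce 1f

D0: mem[0x07..0x0b] <- [1f 59 50 ce 19]
D1: mem[0x0a..0x0e] <- [ab ce 08 37 1f]
D2: mem[0x03..0x08] <- [ce 08 37 1f 50 ce]
query mem[0x0f]=0x50, mem[0x0b]=0xce, mem[0x06]=0x1f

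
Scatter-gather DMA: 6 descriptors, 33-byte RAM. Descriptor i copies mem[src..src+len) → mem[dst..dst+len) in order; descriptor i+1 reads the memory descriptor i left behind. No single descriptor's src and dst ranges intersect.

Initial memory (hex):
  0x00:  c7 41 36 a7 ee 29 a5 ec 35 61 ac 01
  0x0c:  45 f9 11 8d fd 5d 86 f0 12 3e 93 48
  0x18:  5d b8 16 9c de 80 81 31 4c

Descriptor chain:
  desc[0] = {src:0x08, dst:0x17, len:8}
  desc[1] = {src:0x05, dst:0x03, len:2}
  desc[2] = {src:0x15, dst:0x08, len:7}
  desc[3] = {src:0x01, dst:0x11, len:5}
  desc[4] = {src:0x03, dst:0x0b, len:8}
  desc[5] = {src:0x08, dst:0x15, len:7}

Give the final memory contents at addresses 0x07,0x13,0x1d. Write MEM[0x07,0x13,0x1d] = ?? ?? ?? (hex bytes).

MEM[0x07,0x13,0x1d] = ec 29 11

  after D0: wrote 8B at 0x17 = 3561ac0145f9118d
  after D1: wrote 2B at 0x03 = 29a5
  after D2: wrote 7B at 0x08 = 3e933561ac0145
  after D3: wrote 5B at 0x11 = 413629a529
  after D4: wrote 8B at 0x0b = 29a529a5ec3e9335
  after D5: wrote 7B at 0x15 = 3e933529a529a5
query mem[0x07]=0xec, mem[0x13]=0x29, mem[0x1d]=0x11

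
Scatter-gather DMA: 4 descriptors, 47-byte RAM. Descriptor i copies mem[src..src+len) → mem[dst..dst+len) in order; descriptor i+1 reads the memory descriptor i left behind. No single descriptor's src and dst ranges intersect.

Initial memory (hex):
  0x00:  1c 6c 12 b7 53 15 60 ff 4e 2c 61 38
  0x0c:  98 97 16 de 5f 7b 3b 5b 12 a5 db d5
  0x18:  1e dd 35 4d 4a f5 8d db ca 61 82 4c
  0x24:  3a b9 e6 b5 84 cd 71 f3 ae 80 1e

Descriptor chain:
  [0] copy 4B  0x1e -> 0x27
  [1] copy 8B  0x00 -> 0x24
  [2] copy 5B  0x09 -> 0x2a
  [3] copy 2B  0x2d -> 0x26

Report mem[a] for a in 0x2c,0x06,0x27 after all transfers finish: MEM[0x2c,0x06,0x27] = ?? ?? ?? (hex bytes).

MEM[0x2c,0x06,0x27] = 38 60 97

D0: mem[0x27..0x2a] <- [8d db ca 61]
D1: mem[0x24..0x2b] <- [1c 6c 12 b7 53 15 60 ff]
D2: mem[0x2a..0x2e] <- [2c 61 38 98 97]
D3: mem[0x26..0x27] <- [98 97]
query mem[0x2c]=0x38, mem[0x06]=0x60, mem[0x27]=0x97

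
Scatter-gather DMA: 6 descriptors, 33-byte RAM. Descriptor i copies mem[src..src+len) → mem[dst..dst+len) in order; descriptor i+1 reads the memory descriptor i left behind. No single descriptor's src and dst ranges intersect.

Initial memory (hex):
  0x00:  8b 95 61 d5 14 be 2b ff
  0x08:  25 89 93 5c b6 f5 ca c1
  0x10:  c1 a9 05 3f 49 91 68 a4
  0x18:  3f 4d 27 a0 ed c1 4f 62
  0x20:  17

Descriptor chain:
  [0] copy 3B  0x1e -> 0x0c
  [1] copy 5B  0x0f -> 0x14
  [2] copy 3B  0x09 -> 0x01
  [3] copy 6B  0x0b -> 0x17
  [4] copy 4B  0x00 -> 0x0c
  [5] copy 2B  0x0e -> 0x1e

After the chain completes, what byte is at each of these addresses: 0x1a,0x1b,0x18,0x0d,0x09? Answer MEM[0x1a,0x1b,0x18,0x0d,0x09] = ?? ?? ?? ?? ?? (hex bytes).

MEM[0x1a,0x1b,0x18,0x0d,0x09] = 17 c1 4f 89 89

#0 dst[0x0c+3] := {0x4f,0x62,0x17}
#1 dst[0x14+5] := {0xc1,0xc1,0xa9,0x05,0x3f}
#2 dst[0x01+3] := {0x89,0x93,0x5c}
#3 dst[0x17+6] := {0x5c,0x4f,0x62,0x17,0xc1,0xc1}
#4 dst[0x0c+4] := {0x8b,0x89,0x93,0x5c}
#5 dst[0x1e+2] := {0x93,0x5c}
query mem[0x1a]=0x17, mem[0x1b]=0xc1, mem[0x18]=0x4f, mem[0x0d]=0x89, mem[0x09]=0x89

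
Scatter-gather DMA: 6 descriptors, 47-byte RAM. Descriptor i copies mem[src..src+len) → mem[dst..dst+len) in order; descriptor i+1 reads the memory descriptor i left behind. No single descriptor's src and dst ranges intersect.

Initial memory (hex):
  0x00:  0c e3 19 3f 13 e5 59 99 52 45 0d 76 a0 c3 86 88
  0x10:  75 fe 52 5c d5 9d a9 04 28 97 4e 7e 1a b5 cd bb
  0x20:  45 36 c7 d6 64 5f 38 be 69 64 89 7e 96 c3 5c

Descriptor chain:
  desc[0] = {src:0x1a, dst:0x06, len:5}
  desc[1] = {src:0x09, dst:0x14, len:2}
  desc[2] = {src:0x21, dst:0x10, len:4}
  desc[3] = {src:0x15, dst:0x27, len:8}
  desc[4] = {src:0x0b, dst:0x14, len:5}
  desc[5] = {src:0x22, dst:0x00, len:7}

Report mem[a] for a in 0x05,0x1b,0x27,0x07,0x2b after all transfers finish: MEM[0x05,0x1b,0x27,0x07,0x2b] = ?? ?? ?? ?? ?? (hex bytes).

D0: mem[0x06..0x0a] <- [4e 7e 1a b5 cd]
D1: mem[0x14..0x15] <- [b5 cd]
D2: mem[0x10..0x13] <- [36 c7 d6 64]
D3: mem[0x27..0x2e] <- [cd a9 04 28 97 4e 7e 1a]
D4: mem[0x14..0x18] <- [76 a0 c3 86 88]
D5: mem[0x00..0x06] <- [c7 d6 64 5f 38 cd a9]
query mem[0x05]=0xcd, mem[0x1b]=0x7e, mem[0x27]=0xcd, mem[0x07]=0x7e, mem[0x2b]=0x97

MEM[0x05,0x1b,0x27,0x07,0x2b] = cd 7e cd 7e 97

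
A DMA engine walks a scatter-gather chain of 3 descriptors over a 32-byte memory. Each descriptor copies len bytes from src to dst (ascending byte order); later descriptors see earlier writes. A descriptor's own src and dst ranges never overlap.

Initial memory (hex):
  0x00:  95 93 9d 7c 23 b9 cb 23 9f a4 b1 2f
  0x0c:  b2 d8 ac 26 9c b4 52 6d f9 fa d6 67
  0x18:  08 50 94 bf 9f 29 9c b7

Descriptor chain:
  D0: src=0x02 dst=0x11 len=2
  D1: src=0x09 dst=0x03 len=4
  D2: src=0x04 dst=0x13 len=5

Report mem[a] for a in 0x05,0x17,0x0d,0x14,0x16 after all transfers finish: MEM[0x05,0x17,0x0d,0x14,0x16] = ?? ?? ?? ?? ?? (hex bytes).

D0: mem[0x11..0x12] <- [9d 7c]
D1: mem[0x03..0x06] <- [a4 b1 2f b2]
D2: mem[0x13..0x17] <- [b1 2f b2 23 9f]
query mem[0x05]=0x2f, mem[0x17]=0x9f, mem[0x0d]=0xd8, mem[0x14]=0x2f, mem[0x16]=0x23

MEM[0x05,0x17,0x0d,0x14,0x16] = 2f 9f d8 2f 23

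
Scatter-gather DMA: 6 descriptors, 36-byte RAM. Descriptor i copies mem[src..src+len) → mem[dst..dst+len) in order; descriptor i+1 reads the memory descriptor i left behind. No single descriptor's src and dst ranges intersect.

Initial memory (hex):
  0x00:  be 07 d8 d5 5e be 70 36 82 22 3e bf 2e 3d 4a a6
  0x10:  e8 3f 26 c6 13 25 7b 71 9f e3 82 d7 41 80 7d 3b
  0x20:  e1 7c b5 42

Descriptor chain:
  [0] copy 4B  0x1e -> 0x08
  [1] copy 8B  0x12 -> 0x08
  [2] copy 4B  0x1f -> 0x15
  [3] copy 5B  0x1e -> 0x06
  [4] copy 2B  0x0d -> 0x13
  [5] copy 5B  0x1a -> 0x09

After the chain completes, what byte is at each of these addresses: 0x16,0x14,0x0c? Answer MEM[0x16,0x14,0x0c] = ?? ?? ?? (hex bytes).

MEM[0x16,0x14,0x0c] = e1 9f 80

[0] 0x1e->0x08 len=4 : 7d 3b e1 7c
[1] 0x12->0x08 len=8 : 26 c6 13 25 7b 71 9f e3
[2] 0x1f->0x15 len=4 : 3b e1 7c b5
[3] 0x1e->0x06 len=5 : 7d 3b e1 7c b5
[4] 0x0d->0x13 len=2 : 71 9f
[5] 0x1a->0x09 len=5 : 82 d7 41 80 7d
query mem[0x16]=0xe1, mem[0x14]=0x9f, mem[0x0c]=0x80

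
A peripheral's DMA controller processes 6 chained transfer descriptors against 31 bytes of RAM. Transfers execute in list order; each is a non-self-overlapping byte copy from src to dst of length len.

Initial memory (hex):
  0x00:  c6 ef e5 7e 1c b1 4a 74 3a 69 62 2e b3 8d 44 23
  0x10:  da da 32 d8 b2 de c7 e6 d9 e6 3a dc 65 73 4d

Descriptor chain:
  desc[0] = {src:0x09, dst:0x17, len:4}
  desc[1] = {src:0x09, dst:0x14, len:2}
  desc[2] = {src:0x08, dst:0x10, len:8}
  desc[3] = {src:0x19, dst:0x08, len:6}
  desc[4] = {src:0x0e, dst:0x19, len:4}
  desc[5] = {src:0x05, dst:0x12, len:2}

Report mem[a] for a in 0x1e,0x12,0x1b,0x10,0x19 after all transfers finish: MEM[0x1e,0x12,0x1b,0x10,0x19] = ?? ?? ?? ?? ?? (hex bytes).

#0 dst[0x17+4] := {0x69,0x62,0x2e,0xb3}
#1 dst[0x14+2] := {0x69,0x62}
#2 dst[0x10+8] := {0x3a,0x69,0x62,0x2e,0xb3,0x8d,0x44,0x23}
#3 dst[0x08+6] := {0x2e,0xb3,0xdc,0x65,0x73,0x4d}
#4 dst[0x19+4] := {0x44,0x23,0x3a,0x69}
#5 dst[0x12+2] := {0xb1,0x4a}
query mem[0x1e]=0x4d, mem[0x12]=0xb1, mem[0x1b]=0x3a, mem[0x10]=0x3a, mem[0x19]=0x44

MEM[0x1e,0x12,0x1b,0x10,0x19] = 4d b1 3a 3a 44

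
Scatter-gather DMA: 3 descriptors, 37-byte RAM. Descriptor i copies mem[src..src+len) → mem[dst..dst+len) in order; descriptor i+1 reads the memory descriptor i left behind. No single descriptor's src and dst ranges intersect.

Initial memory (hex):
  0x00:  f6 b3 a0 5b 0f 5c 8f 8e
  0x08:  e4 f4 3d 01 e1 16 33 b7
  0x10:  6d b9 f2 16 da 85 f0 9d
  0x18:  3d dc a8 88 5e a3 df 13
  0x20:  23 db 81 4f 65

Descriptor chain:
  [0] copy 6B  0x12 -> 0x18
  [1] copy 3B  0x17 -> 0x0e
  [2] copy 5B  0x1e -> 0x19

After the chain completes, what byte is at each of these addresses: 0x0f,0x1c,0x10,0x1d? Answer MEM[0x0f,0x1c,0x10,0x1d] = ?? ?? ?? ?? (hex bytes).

  after D0: wrote 6B at 0x18 = f216da85f09d
  after D1: wrote 3B at 0x0e = 9df216
  after D2: wrote 5B at 0x19 = df1323db81
query mem[0x0f]=0xf2, mem[0x1c]=0xdb, mem[0x10]=0x16, mem[0x1d]=0x81

MEM[0x0f,0x1c,0x10,0x1d] = f2 db 16 81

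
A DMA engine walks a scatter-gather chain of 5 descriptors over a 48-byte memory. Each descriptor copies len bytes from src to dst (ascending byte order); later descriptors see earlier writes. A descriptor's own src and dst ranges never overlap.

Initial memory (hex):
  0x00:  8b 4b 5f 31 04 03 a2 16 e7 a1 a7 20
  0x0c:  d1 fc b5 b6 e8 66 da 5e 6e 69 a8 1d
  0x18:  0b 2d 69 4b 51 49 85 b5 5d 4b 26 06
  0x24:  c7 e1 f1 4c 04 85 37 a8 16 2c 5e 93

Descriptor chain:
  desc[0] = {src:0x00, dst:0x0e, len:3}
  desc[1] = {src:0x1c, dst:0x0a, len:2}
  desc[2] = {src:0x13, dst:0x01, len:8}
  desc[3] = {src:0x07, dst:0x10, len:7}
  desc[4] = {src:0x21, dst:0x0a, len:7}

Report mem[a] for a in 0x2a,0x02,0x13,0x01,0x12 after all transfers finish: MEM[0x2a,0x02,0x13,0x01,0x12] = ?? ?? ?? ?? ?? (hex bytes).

MEM[0x2a,0x02,0x13,0x01,0x12] = 37 6e 51 5e a1

  after D0: wrote 3B at 0x0e = 8b4b5f
  after D1: wrote 2B at 0x0a = 5149
  after D2: wrote 8B at 0x01 = 5e6e69a81d0b2d69
  after D3: wrote 7B at 0x10 = 2d69a15149d1fc
  after D4: wrote 7B at 0x0a = 4b2606c7e1f14c
query mem[0x2a]=0x37, mem[0x02]=0x6e, mem[0x13]=0x51, mem[0x01]=0x5e, mem[0x12]=0xa1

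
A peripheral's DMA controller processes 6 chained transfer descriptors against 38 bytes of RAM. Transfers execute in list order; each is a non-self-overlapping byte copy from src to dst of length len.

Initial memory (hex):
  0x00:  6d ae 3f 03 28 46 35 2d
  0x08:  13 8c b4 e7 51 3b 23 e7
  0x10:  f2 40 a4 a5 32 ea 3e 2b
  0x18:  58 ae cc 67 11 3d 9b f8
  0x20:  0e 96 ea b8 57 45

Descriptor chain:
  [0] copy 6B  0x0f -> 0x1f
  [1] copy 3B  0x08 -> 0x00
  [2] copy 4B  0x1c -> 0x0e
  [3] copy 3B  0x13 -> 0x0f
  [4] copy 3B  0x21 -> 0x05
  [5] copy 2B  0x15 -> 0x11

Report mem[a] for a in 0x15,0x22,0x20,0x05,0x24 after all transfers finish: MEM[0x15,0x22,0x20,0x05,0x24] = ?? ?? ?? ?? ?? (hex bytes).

MEM[0x15,0x22,0x20,0x05,0x24] = ea a4 f2 40 32

[0] 0x0f->0x1f len=6 : e7 f2 40 a4 a5 32
[1] 0x08->0x00 len=3 : 13 8c b4
[2] 0x1c->0x0e len=4 : 11 3d 9b e7
[3] 0x13->0x0f len=3 : a5 32 ea
[4] 0x21->0x05 len=3 : 40 a4 a5
[5] 0x15->0x11 len=2 : ea 3e
query mem[0x15]=0xea, mem[0x22]=0xa4, mem[0x20]=0xf2, mem[0x05]=0x40, mem[0x24]=0x32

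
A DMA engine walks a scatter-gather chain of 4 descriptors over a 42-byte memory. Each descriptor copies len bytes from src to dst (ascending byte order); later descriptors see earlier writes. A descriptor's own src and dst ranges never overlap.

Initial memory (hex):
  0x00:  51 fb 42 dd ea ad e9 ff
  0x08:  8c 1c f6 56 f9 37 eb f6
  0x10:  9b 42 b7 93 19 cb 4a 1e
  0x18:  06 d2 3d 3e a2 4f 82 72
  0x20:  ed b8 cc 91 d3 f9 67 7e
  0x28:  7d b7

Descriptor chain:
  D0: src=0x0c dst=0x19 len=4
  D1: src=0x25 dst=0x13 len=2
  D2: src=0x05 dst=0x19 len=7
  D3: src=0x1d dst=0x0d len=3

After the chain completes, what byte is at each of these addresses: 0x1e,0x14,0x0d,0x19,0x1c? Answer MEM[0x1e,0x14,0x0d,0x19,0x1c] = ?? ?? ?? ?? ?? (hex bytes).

[0] 0x0c->0x19 len=4 : f9 37 eb f6
[1] 0x25->0x13 len=2 : f9 67
[2] 0x05->0x19 len=7 : ad e9 ff 8c 1c f6 56
[3] 0x1d->0x0d len=3 : 1c f6 56
query mem[0x1e]=0xf6, mem[0x14]=0x67, mem[0x0d]=0x1c, mem[0x19]=0xad, mem[0x1c]=0x8c

MEM[0x1e,0x14,0x0d,0x19,0x1c] = f6 67 1c ad 8c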